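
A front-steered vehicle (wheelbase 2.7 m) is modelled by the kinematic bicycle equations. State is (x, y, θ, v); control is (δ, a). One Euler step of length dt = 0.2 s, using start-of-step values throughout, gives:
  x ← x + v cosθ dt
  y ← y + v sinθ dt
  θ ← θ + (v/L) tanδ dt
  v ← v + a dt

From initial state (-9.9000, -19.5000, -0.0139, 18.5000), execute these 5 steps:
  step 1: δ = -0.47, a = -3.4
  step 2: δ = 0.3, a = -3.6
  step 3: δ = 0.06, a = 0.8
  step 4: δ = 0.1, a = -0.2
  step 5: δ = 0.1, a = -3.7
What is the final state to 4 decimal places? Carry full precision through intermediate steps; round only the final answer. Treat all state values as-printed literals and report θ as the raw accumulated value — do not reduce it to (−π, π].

after step 1 (δ=-0.47, a=-3.4): (-6.200357, -19.551428, -0.710001, 17.820000)
after step 2 (δ=0.3, a=-3.6): (-3.497559, -21.874568, -0.301678, 17.100000)
after step 3 (δ=0.06, a=0.8): (-0.232008, -22.890726, -0.225586, 17.260000)
after step 4 (δ=0.1, a=-0.2): (3.132529, -23.662862, -0.097306, 17.220000)
after step 5 (δ=0.1, a=-3.7): (6.560237, -23.997457, 0.030676, 16.480000)

(6.5602, -23.9975, 0.0307, 16.4800)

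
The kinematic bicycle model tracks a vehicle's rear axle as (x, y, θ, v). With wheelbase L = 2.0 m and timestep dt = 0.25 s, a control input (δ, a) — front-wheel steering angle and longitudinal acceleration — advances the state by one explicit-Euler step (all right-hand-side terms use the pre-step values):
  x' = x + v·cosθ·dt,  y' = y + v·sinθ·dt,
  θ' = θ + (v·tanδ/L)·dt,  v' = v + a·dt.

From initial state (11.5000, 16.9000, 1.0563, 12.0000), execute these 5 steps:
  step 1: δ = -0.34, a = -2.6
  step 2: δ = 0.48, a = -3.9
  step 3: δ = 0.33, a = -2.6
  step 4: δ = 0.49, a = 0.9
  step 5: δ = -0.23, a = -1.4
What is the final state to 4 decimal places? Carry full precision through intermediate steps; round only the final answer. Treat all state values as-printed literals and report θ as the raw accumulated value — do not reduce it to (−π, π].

(14.1192, 27.5743, 2.0657, 9.6000)

after step 1 (δ=-0.34, a=-2.6): (12.976289, 19.511622, 0.525695, 11.350000)
after step 2 (δ=0.48, a=-3.9): (15.430657, 20.935519, 1.264311, 10.375000)
after step 3 (δ=0.33, a=-2.6): (16.213216, 23.408400, 1.708523, 9.725000)
after step 4 (δ=0.49, a=0.9): (15.879425, 25.816628, 2.356923, 9.950000)
after step 5 (δ=-0.23, a=-1.4): (14.119216, 27.574274, 2.065707, 9.600000)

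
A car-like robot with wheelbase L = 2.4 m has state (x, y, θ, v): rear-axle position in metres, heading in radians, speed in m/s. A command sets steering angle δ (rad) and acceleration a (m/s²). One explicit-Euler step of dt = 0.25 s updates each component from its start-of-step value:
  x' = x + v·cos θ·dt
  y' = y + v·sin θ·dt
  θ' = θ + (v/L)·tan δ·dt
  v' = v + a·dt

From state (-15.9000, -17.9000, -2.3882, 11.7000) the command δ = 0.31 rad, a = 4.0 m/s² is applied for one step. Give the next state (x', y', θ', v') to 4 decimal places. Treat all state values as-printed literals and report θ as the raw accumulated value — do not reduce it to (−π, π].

(-18.0334, -19.9010, -1.9978, 12.7000)

x' = -15.9000 + 11.7000·cos(-2.3882)·0.25 = -18.0334
y' = -17.9000 + 11.7000·sin(-2.3882)·0.25 = -19.9010
θ' = -2.3882 + (11.7000/2.4)·tan(0.31)·0.25 = -1.9978
v' = 11.7000 + 4.0000·0.25 = 12.7000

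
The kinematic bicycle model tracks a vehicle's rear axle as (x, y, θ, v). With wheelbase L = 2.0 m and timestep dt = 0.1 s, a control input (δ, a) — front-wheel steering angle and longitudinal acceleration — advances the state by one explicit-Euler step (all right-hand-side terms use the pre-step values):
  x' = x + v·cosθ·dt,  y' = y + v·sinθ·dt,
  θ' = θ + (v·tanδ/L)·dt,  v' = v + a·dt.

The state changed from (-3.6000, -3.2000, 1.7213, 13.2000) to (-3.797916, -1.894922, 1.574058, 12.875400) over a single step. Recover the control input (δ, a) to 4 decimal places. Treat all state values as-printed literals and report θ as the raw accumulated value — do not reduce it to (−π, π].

a = (v'−v)/dt = (-0.324600)/0.1 = -3.2460
Δθ = θ'−θ = -0.147242;  (v·dt/L) = 13.2000·0.1/2.0 = 0.660000
tan δ = Δθ·L/(v·dt) = -0.223094  →  δ = -0.2195

δ = -0.2195, a = -3.2460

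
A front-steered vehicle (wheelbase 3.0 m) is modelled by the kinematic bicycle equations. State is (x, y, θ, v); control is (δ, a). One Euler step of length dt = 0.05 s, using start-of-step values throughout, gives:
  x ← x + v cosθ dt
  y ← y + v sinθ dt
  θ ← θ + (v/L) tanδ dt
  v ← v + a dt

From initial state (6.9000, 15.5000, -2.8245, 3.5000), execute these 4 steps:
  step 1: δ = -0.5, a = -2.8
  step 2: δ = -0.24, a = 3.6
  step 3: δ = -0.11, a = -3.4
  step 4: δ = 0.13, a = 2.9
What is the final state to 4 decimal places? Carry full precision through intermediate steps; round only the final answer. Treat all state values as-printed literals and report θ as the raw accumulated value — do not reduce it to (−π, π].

after step 1 (δ=-0.5, a=-2.8): (6.733724, 15.445434, -2.856368, 3.360000)
after step 2 (δ=-0.24, a=3.6): (6.572512, 15.398163, -2.870072, 3.540000)
after step 3 (δ=-0.11, a=-3.4): (6.401996, 15.350692, -2.876588, 3.370000)
after step 4 (δ=0.13, a=2.9): (6.239379, 15.306560, -2.869245, 3.515000)

(6.2394, 15.3066, -2.8692, 3.5150)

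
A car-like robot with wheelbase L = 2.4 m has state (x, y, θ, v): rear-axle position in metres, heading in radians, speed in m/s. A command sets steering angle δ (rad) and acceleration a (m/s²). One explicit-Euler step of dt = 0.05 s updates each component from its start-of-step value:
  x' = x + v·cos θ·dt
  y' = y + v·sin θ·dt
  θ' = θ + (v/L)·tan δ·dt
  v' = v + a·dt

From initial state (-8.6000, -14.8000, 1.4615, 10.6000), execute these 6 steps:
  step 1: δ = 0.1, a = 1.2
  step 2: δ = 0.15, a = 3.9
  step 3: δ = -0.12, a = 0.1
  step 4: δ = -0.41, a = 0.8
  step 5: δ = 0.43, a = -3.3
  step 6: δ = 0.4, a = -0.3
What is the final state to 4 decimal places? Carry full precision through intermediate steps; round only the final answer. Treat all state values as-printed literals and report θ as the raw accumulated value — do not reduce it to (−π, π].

(-8.2855, -11.5875, 1.5903, 10.7200)

after step 1 (δ=0.1, a=1.2): (-8.542188, -14.273162, 1.483657, 10.660000)
after step 2 (δ=0.15, a=3.9): (-8.495802, -13.742185, 1.517222, 10.855000)
after step 3 (δ=-0.12, a=0.1): (-8.466738, -13.200213, 1.489953, 10.860000)
after step 4 (δ=-0.41, a=0.8): (-8.422888, -12.658987, 1.391618, 10.900000)
after step 5 (δ=0.43, a=-3.3): (-8.325758, -12.122712, 1.495763, 10.735000)
after step 6 (δ=0.4, a=-0.3): (-8.285522, -11.587472, 1.590319, 10.720000)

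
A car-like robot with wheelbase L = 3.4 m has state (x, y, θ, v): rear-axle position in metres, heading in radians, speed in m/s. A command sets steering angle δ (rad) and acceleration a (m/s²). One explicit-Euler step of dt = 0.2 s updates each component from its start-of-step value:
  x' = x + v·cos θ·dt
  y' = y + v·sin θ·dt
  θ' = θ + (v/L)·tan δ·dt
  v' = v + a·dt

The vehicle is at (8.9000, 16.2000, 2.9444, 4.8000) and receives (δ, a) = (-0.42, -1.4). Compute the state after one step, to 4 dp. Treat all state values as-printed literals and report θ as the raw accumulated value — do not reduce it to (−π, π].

x' = 8.9000 + 4.8000·cos(2.9444)·0.2 = 7.9586
y' = 16.2000 + 4.8000·sin(2.9444)·0.2 = 16.3881
θ' = 2.9444 + (4.8000/3.4)·tan(-0.42)·0.2 = 2.8183
v' = 4.8000 − 1.4000·0.2 = 4.5200

(7.9586, 16.3881, 2.8183, 4.5200)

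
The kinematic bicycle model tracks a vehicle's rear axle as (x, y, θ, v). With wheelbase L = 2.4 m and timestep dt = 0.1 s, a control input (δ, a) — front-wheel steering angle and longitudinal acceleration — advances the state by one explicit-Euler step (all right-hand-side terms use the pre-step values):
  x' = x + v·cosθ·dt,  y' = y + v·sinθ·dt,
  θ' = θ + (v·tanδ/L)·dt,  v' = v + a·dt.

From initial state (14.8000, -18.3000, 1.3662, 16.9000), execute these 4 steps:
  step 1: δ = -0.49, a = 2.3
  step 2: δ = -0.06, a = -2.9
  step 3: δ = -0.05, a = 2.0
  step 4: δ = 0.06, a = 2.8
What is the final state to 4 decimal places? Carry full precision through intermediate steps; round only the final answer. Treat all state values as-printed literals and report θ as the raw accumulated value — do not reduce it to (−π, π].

after step 1 (δ=-0.49, a=2.3): (15.143361, -16.645248, 0.990606, 17.130000)
after step 2 (δ=-0.06, a=-2.9): (16.082398, -15.212567, 0.947729, 16.840000)
after step 3 (δ=-0.05, a=2.0): (17.065061, -13.845003, 0.912617, 17.040000)
after step 4 (δ=0.06, a=2.8): (18.107359, -12.496956, 0.955268, 17.320000)

(18.1074, -12.4970, 0.9553, 17.3200)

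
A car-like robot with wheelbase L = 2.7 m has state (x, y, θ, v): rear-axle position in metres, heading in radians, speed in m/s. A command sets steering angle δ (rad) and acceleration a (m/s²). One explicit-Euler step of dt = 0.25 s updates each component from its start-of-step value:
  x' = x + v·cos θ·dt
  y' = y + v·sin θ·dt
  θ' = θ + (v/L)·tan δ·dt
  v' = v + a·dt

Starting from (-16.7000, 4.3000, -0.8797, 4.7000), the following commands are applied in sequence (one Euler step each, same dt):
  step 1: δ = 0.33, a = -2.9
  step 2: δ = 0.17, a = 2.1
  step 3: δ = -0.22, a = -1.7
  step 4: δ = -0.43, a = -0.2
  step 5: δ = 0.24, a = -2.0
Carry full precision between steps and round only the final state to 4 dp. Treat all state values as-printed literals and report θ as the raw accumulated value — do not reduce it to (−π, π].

after step 1 (δ=0.33, a=-2.9): (-15.951076, 3.394606, -0.730638, 3.975000)
after step 2 (δ=0.17, a=2.1): (-15.210982, 2.731432, -0.667459, 4.500000)
after step 3 (δ=-0.22, a=-1.7): (-14.327410, 2.035066, -0.760634, 4.075000)
after step 4 (δ=-0.43, a=-0.2): (-13.589428, 1.332759, -0.933678, 4.025000)
after step 5 (δ=0.24, a=-2.0): (-12.990829, 0.523922, -0.842476, 3.525000)

(-12.9908, 0.5239, -0.8425, 3.5250)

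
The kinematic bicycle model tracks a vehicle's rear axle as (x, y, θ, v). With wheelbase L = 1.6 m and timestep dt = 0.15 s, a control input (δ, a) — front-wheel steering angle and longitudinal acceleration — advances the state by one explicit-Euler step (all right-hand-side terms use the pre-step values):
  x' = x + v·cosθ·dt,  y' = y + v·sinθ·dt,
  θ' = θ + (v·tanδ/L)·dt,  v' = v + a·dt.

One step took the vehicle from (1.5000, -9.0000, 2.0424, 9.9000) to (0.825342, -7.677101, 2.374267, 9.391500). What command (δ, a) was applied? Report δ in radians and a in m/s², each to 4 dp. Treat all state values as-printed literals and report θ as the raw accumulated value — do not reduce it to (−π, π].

a = (v'−v)/dt = (-0.508500)/0.15 = -3.3900
Δθ = θ'−θ = 0.331867;  (v·dt/L) = 9.9000·0.15/1.6 = 0.928125
tan δ = Δθ·L/(v·dt) = 0.357567  →  δ = 0.3434

δ = 0.3434, a = -3.3900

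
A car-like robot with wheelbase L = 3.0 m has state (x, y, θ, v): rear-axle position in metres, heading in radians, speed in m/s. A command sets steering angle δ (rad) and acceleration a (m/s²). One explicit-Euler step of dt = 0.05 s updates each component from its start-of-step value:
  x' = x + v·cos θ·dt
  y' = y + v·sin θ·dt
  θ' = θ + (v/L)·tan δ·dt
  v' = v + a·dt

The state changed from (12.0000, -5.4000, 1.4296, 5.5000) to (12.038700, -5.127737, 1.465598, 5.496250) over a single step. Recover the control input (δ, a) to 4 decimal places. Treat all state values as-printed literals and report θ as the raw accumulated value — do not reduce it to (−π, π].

δ = 0.3742, a = -0.0750

a = (v'−v)/dt = (-0.003750)/0.05 = -0.0750
Δθ = θ'−θ = 0.035998;  (v·dt/L) = 5.5000·0.05/3.0 = 0.091667
tan δ = Δθ·L/(v·dt) = 0.392705  →  δ = 0.3742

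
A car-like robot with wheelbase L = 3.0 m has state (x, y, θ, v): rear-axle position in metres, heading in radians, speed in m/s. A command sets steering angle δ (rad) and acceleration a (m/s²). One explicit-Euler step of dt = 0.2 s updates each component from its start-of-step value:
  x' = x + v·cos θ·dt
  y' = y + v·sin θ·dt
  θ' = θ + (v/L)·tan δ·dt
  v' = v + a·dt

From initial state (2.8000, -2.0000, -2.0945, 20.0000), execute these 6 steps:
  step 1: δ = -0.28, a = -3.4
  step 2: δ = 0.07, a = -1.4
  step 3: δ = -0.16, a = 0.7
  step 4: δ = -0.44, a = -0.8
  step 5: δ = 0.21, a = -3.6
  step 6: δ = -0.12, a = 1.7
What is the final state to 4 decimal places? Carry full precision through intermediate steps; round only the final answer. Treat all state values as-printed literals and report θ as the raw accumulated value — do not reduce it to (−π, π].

after step 1 (δ=-0.28, a=-3.4): (0.799637, -5.463892, -2.477906, 19.320000)
after step 2 (δ=0.07, a=-1.4): (-2.244138, -7.844214, -2.387598, 19.040000)
after step 3 (δ=-0.16, a=0.7): (-5.020019, -10.451003, -2.592443, 19.180000)
after step 4 (δ=-0.44, a=-0.8): (-8.292006, -12.453251, -3.194414, 19.020000)
after step 5 (δ=0.21, a=-3.6): (-12.090700, -12.252412, -2.924149, 18.300000)
after step 6 (δ=-0.12, a=1.7): (-15.664515, -13.041998, -3.071256, 18.640000)

(-15.6645, -13.0420, -3.0713, 18.6400)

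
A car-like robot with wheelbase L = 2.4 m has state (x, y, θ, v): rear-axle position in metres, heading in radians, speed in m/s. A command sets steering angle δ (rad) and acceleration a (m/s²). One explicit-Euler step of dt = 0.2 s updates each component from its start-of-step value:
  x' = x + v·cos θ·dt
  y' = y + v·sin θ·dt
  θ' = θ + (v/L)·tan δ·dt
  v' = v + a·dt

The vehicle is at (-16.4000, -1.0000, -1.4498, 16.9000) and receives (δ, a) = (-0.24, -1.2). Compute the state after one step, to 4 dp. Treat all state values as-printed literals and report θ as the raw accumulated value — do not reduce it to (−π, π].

x' = -16.4000 + 16.9000·cos(-1.4498)·0.2 = -15.9920
y' = -1.0000 + 16.9000·sin(-1.4498)·0.2 = -4.3553
θ' = -1.4498 + (16.9000/2.4)·tan(-0.24)·0.2 = -1.7944
v' = 16.9000 − 1.2000·0.2 = 16.6600

(-15.9920, -4.3553, -1.7944, 16.6600)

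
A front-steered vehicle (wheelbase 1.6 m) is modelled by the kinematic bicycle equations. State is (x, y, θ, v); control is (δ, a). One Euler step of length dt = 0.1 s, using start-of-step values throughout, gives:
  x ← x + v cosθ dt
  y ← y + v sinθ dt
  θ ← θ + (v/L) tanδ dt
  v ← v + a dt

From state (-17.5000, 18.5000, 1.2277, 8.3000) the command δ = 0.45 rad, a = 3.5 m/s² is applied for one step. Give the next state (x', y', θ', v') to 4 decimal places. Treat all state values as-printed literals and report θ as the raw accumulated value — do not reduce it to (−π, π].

x' = -17.5000 + 8.3000·cos(1.2277)·0.1 = -17.2208
y' = 18.5000 + 8.3000·sin(1.2277)·0.1 = 19.2816
θ' = 1.2277 + (8.3000/1.6)·tan(0.45)·0.1 = 1.4783
v' = 8.3000 + 3.5000·0.1 = 8.6500

(-17.2208, 19.2816, 1.4783, 8.6500)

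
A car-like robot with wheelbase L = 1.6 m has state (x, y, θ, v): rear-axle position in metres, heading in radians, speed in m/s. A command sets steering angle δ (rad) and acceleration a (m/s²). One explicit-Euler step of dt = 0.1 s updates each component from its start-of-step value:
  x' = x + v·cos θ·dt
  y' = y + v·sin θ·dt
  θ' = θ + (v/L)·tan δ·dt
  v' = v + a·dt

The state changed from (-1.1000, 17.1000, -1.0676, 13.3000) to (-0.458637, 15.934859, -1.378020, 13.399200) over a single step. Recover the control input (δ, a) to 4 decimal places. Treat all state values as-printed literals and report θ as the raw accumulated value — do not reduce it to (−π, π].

δ = -0.3574, a = 0.9920

a = (v'−v)/dt = (0.099200)/0.1 = 0.9920
Δθ = θ'−θ = -0.310420;  (v·dt/L) = 13.3000·0.1/1.6 = 0.831250
tan δ = Δθ·L/(v·dt) = -0.373438  →  δ = -0.3574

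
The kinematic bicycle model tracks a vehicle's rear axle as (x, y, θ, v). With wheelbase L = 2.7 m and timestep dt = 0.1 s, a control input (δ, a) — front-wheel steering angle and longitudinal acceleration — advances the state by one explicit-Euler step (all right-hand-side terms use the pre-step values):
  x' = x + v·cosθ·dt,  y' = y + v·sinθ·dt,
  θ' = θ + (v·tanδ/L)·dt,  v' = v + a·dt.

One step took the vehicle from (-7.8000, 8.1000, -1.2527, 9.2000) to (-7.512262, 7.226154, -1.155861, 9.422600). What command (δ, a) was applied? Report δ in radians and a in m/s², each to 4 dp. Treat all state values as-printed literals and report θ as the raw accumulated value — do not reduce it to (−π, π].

δ = 0.2769, a = 2.2260

a = (v'−v)/dt = (0.222600)/0.1 = 2.2260
Δθ = θ'−θ = 0.096839;  (v·dt/L) = 9.2000·0.1/2.7 = 0.340741
tan δ = Δθ·L/(v·dt) = 0.284201  →  δ = 0.2769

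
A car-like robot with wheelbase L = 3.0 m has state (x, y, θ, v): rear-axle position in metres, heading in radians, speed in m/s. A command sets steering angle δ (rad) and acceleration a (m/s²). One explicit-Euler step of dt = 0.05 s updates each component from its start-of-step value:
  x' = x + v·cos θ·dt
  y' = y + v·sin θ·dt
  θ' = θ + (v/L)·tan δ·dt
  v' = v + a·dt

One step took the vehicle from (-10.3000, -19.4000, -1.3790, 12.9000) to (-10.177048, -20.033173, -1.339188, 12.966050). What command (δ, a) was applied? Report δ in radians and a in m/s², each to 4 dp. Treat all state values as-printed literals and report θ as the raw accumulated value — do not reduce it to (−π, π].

δ = 0.1831, a = 1.3210

a = (v'−v)/dt = (0.066050)/0.05 = 1.3210
Δθ = θ'−θ = 0.039812;  (v·dt/L) = 12.9000·0.05/3.0 = 0.215000
tan δ = Δθ·L/(v·dt) = 0.185172  →  δ = 0.1831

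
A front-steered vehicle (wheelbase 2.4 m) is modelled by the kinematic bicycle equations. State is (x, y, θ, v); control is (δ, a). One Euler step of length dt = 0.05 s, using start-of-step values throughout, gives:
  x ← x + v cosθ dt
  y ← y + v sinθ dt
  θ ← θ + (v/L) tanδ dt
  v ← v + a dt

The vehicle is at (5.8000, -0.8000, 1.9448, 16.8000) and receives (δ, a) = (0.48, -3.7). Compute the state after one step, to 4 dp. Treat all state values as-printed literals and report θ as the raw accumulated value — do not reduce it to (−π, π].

x' = 5.8000 + 16.8000·cos(1.9448)·0.05 = 5.4931
y' = -0.8000 + 16.8000·sin(1.9448)·0.05 = -0.0181
θ' = 1.9448 + (16.8000/2.4)·tan(0.48)·0.05 = 2.1270
v' = 16.8000 − 3.7000·0.05 = 16.6150

(5.4931, -0.0181, 2.1270, 16.6150)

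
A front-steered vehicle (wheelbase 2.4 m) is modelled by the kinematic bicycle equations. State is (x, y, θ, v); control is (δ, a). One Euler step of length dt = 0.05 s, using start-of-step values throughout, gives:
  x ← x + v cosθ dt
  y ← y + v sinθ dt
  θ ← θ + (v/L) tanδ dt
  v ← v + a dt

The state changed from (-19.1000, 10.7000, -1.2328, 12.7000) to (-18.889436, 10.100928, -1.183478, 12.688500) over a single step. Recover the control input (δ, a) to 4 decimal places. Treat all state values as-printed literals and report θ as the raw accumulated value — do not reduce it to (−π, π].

δ = 0.1843, a = -0.2300

a = (v'−v)/dt = (-0.011500)/0.05 = -0.2300
Δθ = θ'−θ = 0.049322;  (v·dt/L) = 12.7000·0.05/2.4 = 0.264583
tan δ = Δθ·L/(v·dt) = 0.186414  →  δ = 0.1843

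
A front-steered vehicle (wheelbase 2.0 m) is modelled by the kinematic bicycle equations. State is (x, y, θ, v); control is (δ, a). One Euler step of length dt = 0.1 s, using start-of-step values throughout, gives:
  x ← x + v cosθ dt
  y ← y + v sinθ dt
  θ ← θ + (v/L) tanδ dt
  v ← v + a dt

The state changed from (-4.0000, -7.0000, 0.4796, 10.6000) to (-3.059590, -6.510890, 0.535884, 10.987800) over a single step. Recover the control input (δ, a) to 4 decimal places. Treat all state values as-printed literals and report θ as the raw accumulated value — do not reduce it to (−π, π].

δ = 0.1058, a = 3.8780

a = (v'−v)/dt = (0.387800)/0.1 = 3.8780
Δθ = θ'−θ = 0.056284;  (v·dt/L) = 10.6000·0.1/2.0 = 0.530000
tan δ = Δθ·L/(v·dt) = 0.106196  →  δ = 0.1058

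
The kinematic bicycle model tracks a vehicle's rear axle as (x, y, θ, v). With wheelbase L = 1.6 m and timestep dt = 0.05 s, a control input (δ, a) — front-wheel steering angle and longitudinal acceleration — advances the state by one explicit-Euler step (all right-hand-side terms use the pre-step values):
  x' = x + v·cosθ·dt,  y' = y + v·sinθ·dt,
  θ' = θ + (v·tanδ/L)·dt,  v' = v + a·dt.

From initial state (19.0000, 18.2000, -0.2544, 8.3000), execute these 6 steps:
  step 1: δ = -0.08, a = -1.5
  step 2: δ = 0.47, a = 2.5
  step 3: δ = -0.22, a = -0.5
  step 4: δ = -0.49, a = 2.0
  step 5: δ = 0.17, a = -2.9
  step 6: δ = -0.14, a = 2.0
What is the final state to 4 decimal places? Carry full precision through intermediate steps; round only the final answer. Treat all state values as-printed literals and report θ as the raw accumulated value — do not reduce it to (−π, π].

after step 1 (δ=-0.08, a=-1.5): (19.401643, 18.095559, -0.275194, 8.225000)
after step 2 (δ=0.47, a=2.5): (19.797419, 17.983809, -0.144631, 8.350000)
after step 3 (δ=-0.22, a=-0.5): (20.210560, 17.923635, -0.202982, 8.325000)
after step 4 (δ=-0.49, a=2.0): (20.618264, 17.839723, -0.341746, 8.425000)
after step 5 (δ=0.17, a=-2.9): (21.015153, 17.698548, -0.296552, 8.280000)
after step 6 (δ=-0.14, a=2.0): (21.411082, 17.577567, -0.333016, 8.380000)

(21.4111, 17.5776, -0.3330, 8.3800)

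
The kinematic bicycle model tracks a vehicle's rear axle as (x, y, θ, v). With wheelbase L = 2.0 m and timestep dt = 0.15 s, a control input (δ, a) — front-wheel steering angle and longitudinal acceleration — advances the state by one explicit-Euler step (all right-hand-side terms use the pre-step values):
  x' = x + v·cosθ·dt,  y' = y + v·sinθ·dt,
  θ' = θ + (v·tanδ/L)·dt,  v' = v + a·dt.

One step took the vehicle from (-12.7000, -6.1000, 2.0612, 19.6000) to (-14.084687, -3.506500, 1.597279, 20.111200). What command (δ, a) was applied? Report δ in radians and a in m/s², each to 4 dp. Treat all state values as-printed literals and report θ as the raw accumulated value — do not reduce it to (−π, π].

a = (v'−v)/dt = (0.511200)/0.15 = 3.4080
Δθ = θ'−θ = -0.463921;  (v·dt/L) = 19.6000·0.15/2.0 = 1.470000
tan δ = Δθ·L/(v·dt) = -0.315593  →  δ = -0.3057

δ = -0.3057, a = 3.4080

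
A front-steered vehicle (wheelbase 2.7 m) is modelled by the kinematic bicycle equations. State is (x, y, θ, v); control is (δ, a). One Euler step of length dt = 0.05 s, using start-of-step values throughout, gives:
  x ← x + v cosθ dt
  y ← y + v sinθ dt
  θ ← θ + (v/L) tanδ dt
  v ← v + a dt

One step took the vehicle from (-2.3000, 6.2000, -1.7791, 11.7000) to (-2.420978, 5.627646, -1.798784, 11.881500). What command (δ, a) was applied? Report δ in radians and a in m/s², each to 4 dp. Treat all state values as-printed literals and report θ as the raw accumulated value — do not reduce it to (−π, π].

δ = -0.0906, a = 3.6300

a = (v'−v)/dt = (0.181500)/0.05 = 3.6300
Δθ = θ'−θ = -0.019684;  (v·dt/L) = 11.7000·0.05/2.7 = 0.216667
tan δ = Δθ·L/(v·dt) = -0.090849  →  δ = -0.0906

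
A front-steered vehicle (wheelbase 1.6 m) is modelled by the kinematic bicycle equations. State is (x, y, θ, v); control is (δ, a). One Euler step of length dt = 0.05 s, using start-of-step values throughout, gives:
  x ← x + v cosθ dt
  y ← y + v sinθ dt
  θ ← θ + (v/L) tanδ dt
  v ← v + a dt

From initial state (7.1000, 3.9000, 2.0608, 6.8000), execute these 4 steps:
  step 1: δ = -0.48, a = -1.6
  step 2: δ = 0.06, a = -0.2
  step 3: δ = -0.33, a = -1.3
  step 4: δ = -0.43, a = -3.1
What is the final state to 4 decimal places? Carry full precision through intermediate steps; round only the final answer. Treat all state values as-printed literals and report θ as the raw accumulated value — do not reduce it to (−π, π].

(6.5828, 5.1375, 1.7957, 6.4900)

after step 1 (δ=-0.48, a=-1.6): (6.939986, 4.199993, 1.950170, 6.720000)
after step 2 (δ=0.06, a=-0.2): (6.815552, 4.512102, 1.962785, 6.710000)
after step 3 (δ=-0.33, a=-1.3): (6.687382, 4.822155, 1.890962, 6.645000)
after step 4 (δ=-0.43, a=-3.1): (6.582815, 5.137521, 1.795727, 6.490000)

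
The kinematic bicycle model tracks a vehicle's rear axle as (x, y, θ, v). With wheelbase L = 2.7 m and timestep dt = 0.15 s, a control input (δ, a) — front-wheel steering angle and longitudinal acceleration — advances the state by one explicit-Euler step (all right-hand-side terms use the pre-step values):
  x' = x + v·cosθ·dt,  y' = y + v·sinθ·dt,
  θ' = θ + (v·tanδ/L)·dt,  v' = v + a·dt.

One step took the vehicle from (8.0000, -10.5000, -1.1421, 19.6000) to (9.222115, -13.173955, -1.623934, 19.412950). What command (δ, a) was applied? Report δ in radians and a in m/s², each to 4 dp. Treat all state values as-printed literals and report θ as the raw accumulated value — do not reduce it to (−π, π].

a = (v'−v)/dt = (-0.187050)/0.15 = -1.2470
Δθ = θ'−θ = -0.481834;  (v·dt/L) = 19.6000·0.15/2.7 = 1.088889
tan δ = Δθ·L/(v·dt) = -0.442501  →  δ = -0.4166

δ = -0.4166, a = -1.2470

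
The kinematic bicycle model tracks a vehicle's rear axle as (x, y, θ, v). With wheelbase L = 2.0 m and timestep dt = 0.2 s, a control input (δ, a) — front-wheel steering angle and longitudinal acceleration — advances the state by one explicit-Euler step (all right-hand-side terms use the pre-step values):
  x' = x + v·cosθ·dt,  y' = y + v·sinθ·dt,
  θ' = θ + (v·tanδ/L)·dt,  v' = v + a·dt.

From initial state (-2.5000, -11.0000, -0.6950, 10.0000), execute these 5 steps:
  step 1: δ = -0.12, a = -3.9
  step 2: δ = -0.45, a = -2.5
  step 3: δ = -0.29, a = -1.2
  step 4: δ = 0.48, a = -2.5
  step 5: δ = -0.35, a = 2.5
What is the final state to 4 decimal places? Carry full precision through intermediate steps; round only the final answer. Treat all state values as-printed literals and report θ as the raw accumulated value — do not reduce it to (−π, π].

(1.6686, -18.3857, -1.3710, 8.4800)

after step 1 (δ=-0.12, a=-3.9): (-0.963893, -12.280771, -0.815579, 9.220000)
after step 2 (δ=-0.45, a=-2.5): (0.300071, -13.623429, -1.260956, 8.720000)
after step 3 (δ=-0.29, a=-1.2): (0.831828, -15.284384, -1.521172, 8.480000)
after step 4 (δ=0.48, a=-2.5): (0.915956, -16.978296, -1.079694, 7.980000)
after step 5 (δ=-0.35, a=2.5): (1.668627, -18.385671, -1.370987, 8.480000)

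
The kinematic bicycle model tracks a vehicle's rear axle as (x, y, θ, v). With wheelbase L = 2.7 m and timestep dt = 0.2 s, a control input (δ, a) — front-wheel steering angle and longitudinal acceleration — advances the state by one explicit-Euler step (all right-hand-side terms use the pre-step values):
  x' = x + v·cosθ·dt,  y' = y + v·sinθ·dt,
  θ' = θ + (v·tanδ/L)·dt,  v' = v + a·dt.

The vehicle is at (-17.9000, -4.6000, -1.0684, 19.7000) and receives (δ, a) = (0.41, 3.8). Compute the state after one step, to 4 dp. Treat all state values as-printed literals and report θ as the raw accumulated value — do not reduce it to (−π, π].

(-16.0028, -8.0531, -0.4342, 20.4600)

x' = -17.9000 + 19.7000·cos(-1.0684)·0.2 = -16.0028
y' = -4.6000 + 19.7000·sin(-1.0684)·0.2 = -8.0531
θ' = -1.0684 + (19.7000/2.7)·tan(0.41)·0.2 = -0.4342
v' = 19.7000 + 3.8000·0.2 = 20.4600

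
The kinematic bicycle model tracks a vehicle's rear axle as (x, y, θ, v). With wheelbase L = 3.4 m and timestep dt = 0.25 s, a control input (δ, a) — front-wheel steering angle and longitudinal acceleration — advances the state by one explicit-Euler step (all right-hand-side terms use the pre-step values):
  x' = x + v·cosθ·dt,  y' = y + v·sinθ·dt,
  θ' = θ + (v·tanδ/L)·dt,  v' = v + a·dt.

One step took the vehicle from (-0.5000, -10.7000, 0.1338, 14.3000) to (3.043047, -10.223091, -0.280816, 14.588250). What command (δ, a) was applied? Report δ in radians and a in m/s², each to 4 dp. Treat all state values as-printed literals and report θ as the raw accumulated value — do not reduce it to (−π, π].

δ = -0.3756, a = 1.1530

a = (v'−v)/dt = (0.288250)/0.25 = 1.1530
Δθ = θ'−θ = -0.414616;  (v·dt/L) = 14.3000·0.25/3.4 = 1.051471
tan δ = Δθ·L/(v·dt) = -0.394320  →  δ = -0.3756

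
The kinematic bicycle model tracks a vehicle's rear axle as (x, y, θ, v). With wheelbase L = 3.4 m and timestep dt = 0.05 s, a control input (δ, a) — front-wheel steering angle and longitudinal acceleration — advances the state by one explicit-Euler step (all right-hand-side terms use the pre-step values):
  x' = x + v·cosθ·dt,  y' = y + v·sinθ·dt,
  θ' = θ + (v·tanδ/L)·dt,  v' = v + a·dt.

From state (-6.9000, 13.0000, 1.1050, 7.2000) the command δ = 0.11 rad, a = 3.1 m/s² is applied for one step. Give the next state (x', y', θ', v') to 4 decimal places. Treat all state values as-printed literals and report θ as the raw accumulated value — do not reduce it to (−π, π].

(-6.7383, 13.3216, 1.1167, 7.3550)

x' = -6.9000 + 7.2000·cos(1.1050)·0.05 = -6.7383
y' = 13.0000 + 7.2000·sin(1.1050)·0.05 = 13.3216
θ' = 1.1050 + (7.2000/3.4)·tan(0.11)·0.05 = 1.1167
v' = 7.2000 + 3.1000·0.05 = 7.3550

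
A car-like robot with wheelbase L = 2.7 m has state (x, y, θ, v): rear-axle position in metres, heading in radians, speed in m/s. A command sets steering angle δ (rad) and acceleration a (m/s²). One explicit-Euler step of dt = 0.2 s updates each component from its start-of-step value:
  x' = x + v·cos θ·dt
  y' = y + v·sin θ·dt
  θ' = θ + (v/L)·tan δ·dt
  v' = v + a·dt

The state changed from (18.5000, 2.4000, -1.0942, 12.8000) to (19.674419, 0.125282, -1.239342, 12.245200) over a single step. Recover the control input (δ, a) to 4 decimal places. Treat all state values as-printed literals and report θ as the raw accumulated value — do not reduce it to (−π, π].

a = (v'−v)/dt = (-0.554800)/0.2 = -2.7740
Δθ = θ'−θ = -0.145142;  (v·dt/L) = 12.8000·0.2/2.7 = 0.948148
tan δ = Δθ·L/(v·dt) = -0.153079  →  δ = -0.1519

δ = -0.1519, a = -2.7740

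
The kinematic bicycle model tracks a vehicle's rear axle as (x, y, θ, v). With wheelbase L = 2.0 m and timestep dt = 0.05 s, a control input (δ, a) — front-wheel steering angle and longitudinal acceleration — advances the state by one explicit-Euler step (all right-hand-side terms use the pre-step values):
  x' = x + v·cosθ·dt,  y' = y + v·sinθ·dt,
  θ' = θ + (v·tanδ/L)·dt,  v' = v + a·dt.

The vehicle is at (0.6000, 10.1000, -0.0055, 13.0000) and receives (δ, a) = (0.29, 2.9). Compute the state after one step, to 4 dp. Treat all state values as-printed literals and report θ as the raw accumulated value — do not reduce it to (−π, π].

(1.2500, 10.0964, 0.0915, 13.1450)

x' = 0.6000 + 13.0000·cos(-0.0055)·0.05 = 1.2500
y' = 10.1000 + 13.0000·sin(-0.0055)·0.05 = 10.0964
θ' = -0.0055 + (13.0000/2.0)·tan(0.29)·0.05 = 0.0915
v' = 13.0000 + 2.9000·0.05 = 13.1450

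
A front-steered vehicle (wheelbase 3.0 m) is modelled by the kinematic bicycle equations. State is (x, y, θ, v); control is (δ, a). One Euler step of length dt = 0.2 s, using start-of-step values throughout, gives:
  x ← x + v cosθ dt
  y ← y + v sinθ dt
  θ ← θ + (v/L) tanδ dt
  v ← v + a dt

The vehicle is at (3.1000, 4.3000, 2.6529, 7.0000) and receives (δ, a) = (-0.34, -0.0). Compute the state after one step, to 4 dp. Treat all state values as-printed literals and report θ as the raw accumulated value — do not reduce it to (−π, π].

(1.8639, 4.9573, 2.4878, 7.0000)

x' = 3.1000 + 7.0000·cos(2.6529)·0.2 = 1.8639
y' = 4.3000 + 7.0000·sin(2.6529)·0.2 = 4.9573
θ' = 2.6529 + (7.0000/3.0)·tan(-0.34)·0.2 = 2.4878
v' = 7.0000 + 0.0000·0.2 = 7.0000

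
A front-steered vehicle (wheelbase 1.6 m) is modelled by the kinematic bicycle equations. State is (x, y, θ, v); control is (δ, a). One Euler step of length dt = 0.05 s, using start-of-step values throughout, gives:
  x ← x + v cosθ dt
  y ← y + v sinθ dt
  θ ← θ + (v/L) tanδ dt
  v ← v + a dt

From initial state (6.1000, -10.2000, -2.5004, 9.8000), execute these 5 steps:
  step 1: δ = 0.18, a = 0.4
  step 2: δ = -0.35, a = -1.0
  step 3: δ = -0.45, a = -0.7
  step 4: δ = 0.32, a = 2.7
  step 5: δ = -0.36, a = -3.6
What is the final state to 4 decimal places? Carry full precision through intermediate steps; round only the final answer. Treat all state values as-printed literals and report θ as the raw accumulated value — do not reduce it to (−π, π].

after step 1 (δ=0.18, a=0.4): (5.707322, -10.493094, -2.444672, 9.820000)
after step 2 (δ=-0.35, a=-1.0): (5.330813, -10.808247, -2.556690, 9.770000)
after step 3 (δ=-0.45, a=-0.7): (4.923518, -11.077957, -2.704173, 9.735000)
after step 4 (δ=0.32, a=2.7): (4.482597, -11.284146, -2.603358, 9.870000)
after step 5 (δ=-0.36, a=-3.6): (4.058870, -11.537125, -2.719455, 9.690000)

(4.0589, -11.5371, -2.7195, 9.6900)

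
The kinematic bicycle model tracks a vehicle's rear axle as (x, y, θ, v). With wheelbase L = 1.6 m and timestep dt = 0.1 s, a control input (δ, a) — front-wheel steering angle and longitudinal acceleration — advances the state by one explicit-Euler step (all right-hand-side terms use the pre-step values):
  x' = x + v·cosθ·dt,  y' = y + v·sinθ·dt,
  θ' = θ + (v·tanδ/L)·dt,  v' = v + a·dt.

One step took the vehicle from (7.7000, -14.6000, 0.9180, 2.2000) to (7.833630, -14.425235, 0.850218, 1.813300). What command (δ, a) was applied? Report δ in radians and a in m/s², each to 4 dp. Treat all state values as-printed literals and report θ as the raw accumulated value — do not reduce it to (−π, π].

a = (v'−v)/dt = (-0.386700)/0.1 = -3.8670
Δθ = θ'−θ = -0.067782;  (v·dt/L) = 2.2000·0.1/1.6 = 0.137500
tan δ = Δθ·L/(v·dt) = -0.492960  →  δ = -0.4580

δ = -0.4580, a = -3.8670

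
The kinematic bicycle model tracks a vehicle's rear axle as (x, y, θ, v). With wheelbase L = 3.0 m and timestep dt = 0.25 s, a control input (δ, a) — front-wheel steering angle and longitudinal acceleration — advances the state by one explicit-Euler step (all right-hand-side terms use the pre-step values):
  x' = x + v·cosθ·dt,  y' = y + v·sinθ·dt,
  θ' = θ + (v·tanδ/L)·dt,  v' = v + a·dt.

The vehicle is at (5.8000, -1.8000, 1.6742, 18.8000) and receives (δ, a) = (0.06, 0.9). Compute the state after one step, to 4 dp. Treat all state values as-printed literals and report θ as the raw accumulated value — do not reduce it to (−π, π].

(5.3149, 2.8749, 1.7683, 19.0250)

x' = 5.8000 + 18.8000·cos(1.6742)·0.25 = 5.3149
y' = -1.8000 + 18.8000·sin(1.6742)·0.25 = 2.8749
θ' = 1.6742 + (18.8000/3.0)·tan(0.06)·0.25 = 1.7683
v' = 18.8000 + 0.9000·0.25 = 19.0250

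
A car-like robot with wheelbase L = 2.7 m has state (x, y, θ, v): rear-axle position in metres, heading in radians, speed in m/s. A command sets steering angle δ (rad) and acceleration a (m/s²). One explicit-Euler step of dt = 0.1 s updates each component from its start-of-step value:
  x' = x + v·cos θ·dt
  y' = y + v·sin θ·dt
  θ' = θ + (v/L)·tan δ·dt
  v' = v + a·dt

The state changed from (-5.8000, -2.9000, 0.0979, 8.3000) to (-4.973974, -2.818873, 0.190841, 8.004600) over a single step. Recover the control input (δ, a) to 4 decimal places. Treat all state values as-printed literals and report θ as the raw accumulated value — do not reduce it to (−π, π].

δ = 0.2936, a = -2.9540

a = (v'−v)/dt = (-0.295400)/0.1 = -2.9540
Δθ = θ'−θ = 0.092941;  (v·dt/L) = 8.3000·0.1/2.7 = 0.307407
tan δ = Δθ·L/(v·dt) = 0.302338  →  δ = 0.2936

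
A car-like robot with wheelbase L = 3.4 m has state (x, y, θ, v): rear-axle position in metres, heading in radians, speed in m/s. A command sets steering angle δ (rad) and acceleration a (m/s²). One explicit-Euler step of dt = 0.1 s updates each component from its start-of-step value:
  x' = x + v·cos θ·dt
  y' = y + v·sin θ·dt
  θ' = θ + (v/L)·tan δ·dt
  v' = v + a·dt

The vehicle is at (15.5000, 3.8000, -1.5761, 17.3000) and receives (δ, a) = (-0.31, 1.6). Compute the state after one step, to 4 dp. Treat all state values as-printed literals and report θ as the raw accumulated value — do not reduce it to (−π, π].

x' = 15.5000 + 17.3000·cos(-1.5761)·0.1 = 15.4908
y' = 3.8000 + 17.3000·sin(-1.5761)·0.1 = 2.0700
θ' = -1.5761 + (17.3000/3.4)·tan(-0.31)·0.1 = -1.7391
v' = 17.3000 + 1.6000·0.1 = 17.4600

(15.4908, 2.0700, -1.7391, 17.4600)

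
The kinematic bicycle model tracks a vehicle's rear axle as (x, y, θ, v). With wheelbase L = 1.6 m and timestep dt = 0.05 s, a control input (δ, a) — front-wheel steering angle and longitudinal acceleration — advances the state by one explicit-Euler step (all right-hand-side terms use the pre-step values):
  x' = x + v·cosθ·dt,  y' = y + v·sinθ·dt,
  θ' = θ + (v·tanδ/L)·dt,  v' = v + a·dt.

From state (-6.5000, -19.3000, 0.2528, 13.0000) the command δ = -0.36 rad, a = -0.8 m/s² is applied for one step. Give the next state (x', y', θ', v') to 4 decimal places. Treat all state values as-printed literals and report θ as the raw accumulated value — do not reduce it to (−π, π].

x' = -6.5000 + 13.0000·cos(0.2528)·0.05 = -5.8707
y' = -19.3000 + 13.0000·sin(0.2528)·0.05 = -19.1374
θ' = 0.2528 + (13.0000/1.6)·tan(-0.36)·0.05 = 0.0999
v' = 13.0000 − 0.8000·0.05 = 12.9600

(-5.8707, -19.1374, 0.0999, 12.9600)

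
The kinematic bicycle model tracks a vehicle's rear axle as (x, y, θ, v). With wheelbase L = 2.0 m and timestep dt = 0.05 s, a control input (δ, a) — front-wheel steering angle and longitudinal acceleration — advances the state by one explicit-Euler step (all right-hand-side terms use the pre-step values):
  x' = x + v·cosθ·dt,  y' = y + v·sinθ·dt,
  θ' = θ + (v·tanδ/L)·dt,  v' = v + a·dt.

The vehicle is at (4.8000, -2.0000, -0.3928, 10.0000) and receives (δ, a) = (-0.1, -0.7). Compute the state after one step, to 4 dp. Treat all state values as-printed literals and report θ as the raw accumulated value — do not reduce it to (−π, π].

(5.2619, -2.1914, -0.4179, 9.9650)

x' = 4.8000 + 10.0000·cos(-0.3928)·0.05 = 5.2619
y' = -2.0000 + 10.0000·sin(-0.3928)·0.05 = -2.1914
θ' = -0.3928 + (10.0000/2.0)·tan(-0.1)·0.05 = -0.4179
v' = 10.0000 − 0.7000·0.05 = 9.9650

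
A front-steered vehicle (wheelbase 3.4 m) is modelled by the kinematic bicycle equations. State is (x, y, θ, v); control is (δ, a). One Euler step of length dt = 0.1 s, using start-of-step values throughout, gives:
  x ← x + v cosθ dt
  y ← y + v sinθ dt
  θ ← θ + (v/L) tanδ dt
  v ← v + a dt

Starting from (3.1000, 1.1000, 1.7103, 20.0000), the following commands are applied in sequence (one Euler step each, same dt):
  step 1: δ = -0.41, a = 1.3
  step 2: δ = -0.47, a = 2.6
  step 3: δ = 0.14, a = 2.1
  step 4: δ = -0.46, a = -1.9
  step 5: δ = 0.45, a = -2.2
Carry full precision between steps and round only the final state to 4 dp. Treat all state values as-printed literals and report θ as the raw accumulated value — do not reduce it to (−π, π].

after step 1 (δ=-0.41, a=1.3): (2.821897, 3.080570, 1.454635, 20.130000)
after step 2 (δ=-0.47, a=2.6): (3.055205, 5.080004, 1.153889, 20.390000)
after step 3 (δ=0.14, a=2.1): (3.880867, 6.944355, 1.238401, 20.600000)
after step 4 (δ=-0.46, a=-1.9): (4.553062, 8.891597, 0.938217, 20.410000)
after step 5 (δ=0.45, a=-2.2): (5.759757, 10.537674, 1.228192, 20.190000)

(5.7598, 10.5377, 1.2282, 20.1900)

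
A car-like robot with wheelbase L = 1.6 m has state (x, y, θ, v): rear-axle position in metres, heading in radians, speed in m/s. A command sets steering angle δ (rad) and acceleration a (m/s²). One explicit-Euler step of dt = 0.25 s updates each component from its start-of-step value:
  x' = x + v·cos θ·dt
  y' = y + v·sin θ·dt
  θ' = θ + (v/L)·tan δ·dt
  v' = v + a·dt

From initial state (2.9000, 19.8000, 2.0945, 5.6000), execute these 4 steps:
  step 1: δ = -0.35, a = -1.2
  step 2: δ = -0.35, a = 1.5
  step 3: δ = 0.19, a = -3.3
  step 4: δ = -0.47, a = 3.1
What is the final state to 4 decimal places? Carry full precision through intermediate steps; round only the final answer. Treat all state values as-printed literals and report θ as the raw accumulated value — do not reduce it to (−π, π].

after step 1 (δ=-0.35, a=-1.2): (2.199873, 21.012362, 1.775100, 5.300000)
after step 2 (δ=-0.35, a=1.5): (1.931050, 22.309805, 1.472811, 5.675000)
after step 3 (δ=0.19, a=-3.3): (2.069844, 23.721750, 1.643344, 4.850000)
after step 4 (δ=-0.47, a=3.1): (1.981957, 24.931061, 1.258402, 5.625000)

(1.9820, 24.9311, 1.2584, 5.6250)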